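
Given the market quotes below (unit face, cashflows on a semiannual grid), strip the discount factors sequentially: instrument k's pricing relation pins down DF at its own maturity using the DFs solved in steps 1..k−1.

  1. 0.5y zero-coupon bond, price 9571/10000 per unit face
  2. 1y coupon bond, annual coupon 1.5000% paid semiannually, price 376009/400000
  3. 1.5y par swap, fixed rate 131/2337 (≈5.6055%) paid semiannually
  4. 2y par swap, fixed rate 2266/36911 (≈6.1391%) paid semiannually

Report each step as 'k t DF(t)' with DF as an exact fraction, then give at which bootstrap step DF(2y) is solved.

step 1 [0.5y] zero: DF = P = 9571/10000 ≈ 0.957100
step 2 [1y] bond c/2=3/400: DF=(376009/400000 − 3/400·(0.957100))/(1+3/400) = 9259/10000 ≈ 0.925900
step 3 [1.5y] swap r/2=131/4674: DF=(1 − 131/4674·(0.957100+0.925900))/(1+131/4674) = 4607/5000 ≈ 0.921400
step 4 [2y] swap r/2=1133/36911: DF=(1 − 1133/36911·(0.957100+0.925900+0.921400))/(1+1133/36911) = 8867/10000 ≈ 0.886700

1 1/2 9571/10000
2 1 9259/10000
3 3/2 4607/5000
4 2 8867/10000
DF(2y) is solved at step 4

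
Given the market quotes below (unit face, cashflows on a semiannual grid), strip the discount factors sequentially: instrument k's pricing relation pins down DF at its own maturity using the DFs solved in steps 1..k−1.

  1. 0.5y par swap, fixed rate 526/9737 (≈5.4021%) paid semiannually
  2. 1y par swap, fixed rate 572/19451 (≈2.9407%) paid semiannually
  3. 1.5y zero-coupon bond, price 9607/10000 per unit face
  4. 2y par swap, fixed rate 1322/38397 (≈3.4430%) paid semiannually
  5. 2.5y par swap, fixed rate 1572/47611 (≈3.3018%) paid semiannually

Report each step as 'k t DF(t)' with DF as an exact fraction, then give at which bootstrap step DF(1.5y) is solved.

step 1 [0.5y] swap r/2=263/9737: DF=(1 − 263/9737·(0))/(1+263/9737) = 9737/10000 ≈ 0.973700
step 2 [1y] swap r/2=286/19451: DF=(1 − 286/19451·(0.973700))/(1+286/19451) = 4857/5000 ≈ 0.971400
step 3 [1.5y] zero: DF = P = 9607/10000 ≈ 0.960700
step 4 [2y] swap r/2=661/38397: DF=(1 − 661/38397·(0.973700+0.971400+0.960700))/(1+661/38397) = 9339/10000 ≈ 0.933900
step 5 [2.5y] swap r/2=786/47611: DF=(1 − 786/47611·(0.973700+0.971400+0.960700+0.933900))/(1+786/47611) = 4607/5000 ≈ 0.921400

1 1/2 9737/10000
2 1 4857/5000
3 3/2 9607/10000
4 2 9339/10000
5 5/2 4607/5000
DF(1.5y) is solved at step 3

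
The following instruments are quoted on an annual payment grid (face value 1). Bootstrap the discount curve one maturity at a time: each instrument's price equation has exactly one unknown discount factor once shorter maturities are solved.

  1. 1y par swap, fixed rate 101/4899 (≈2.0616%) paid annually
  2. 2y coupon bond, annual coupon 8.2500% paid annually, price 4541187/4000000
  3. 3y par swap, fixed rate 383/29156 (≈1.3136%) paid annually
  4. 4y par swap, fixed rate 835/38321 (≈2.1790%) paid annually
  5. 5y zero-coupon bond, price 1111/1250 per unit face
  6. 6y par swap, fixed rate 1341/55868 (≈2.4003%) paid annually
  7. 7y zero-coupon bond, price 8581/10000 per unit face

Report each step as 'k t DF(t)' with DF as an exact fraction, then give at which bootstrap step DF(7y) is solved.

1 1 4899/5000
2 2 9741/10000
3 3 9617/10000
4 4 1833/2000
5 5 1111/1250
6 6 8659/10000
7 7 8581/10000
DF(7y) is solved at step 7

step 1 [1y] swap r/1=101/4899: DF=(1 − 101/4899·(0))/(1+101/4899) = 4899/5000 ≈ 0.979800
step 2 [2y] bond c/1=33/400: DF=(4541187/4000000 − 33/400·(0.979800))/(1+33/400) = 9741/10000 ≈ 0.974100
step 3 [3y] swap r/1=383/29156: DF=(1 − 383/29156·(0.979800+0.974100))/(1+383/29156) = 9617/10000 ≈ 0.961700
step 4 [4y] swap r/1=835/38321: DF=(1 − 835/38321·(0.979800+0.974100+0.961700))/(1+835/38321) = 1833/2000 ≈ 0.916500
step 5 [5y] zero: DF = P = 1111/1250 ≈ 0.888800
step 6 [6y] swap r/1=1341/55868: DF=(1 − 1341/55868·(0.979800+0.974100+0.961700+0.916500+0.888800))/(1+1341/55868) = 8659/10000 ≈ 0.865900
step 7 [7y] zero: DF = P = 8581/10000 ≈ 0.858100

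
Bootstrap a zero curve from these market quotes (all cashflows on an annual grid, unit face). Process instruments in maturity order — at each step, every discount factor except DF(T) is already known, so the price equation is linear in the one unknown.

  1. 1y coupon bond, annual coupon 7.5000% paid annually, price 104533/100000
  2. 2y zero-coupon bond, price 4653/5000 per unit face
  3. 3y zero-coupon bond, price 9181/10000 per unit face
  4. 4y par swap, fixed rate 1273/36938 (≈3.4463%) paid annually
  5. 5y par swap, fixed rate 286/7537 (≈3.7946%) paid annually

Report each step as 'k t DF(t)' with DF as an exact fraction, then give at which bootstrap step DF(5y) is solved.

step 1 [1y] bond c/1=3/40: DF=(104533/100000 − 3/40·(0))/(1+3/40) = 2431/2500 ≈ 0.972400
step 2 [2y] zero: DF = P = 4653/5000 ≈ 0.930600
step 3 [3y] zero: DF = P = 9181/10000 ≈ 0.918100
step 4 [4y] swap r/1=1273/36938: DF=(1 − 1273/36938·(0.972400+0.930600+0.918100))/(1+1273/36938) = 8727/10000 ≈ 0.872700
step 5 [5y] swap r/1=286/7537: DF=(1 − 286/7537·(0.972400+0.930600+0.918100+0.872700))/(1+286/7537) = 2071/2500 ≈ 0.828400

1 1 2431/2500
2 2 4653/5000
3 3 9181/10000
4 4 8727/10000
5 5 2071/2500
DF(5y) is solved at step 5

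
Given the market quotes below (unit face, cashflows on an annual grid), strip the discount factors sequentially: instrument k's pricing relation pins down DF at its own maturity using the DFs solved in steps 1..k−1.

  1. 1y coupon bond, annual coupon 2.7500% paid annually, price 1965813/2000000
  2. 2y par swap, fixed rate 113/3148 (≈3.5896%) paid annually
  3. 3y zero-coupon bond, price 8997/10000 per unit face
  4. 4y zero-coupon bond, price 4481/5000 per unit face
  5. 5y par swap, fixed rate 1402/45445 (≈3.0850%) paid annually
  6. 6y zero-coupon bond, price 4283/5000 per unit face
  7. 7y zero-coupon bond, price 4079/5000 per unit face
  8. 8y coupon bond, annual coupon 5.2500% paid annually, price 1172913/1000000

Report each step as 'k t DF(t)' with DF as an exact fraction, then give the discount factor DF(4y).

step 1 [1y] bond c/1=11/400: DF=(1965813/2000000 − 11/400·(0))/(1+11/400) = 4783/5000 ≈ 0.956600
step 2 [2y] swap r/1=113/3148: DF=(1 − 113/3148·(0.956600))/(1+113/3148) = 4661/5000 ≈ 0.932200
step 3 [3y] zero: DF = P = 8997/10000 ≈ 0.899700
step 4 [4y] zero: DF = P = 4481/5000 ≈ 0.896200
step 5 [5y] swap r/1=1402/45445: DF=(1 − 1402/45445·(0.956600+0.932200+0.899700+0.896200))/(1+1402/45445) = 4299/5000 ≈ 0.859800
step 6 [6y] zero: DF = P = 4283/5000 ≈ 0.856600
step 7 [7y] zero: DF = P = 4079/5000 ≈ 0.815800
step 8 [8y] bond c/1=21/400: DF=(1172913/1000000 − 21/400·(0.956600+0.932200+0.899700+0.896200+0.859800+0.856600+0.815800))/(1+21/400) = 8043/10000 ≈ 0.804300

1 1 4783/5000
2 2 4661/5000
3 3 8997/10000
4 4 4481/5000
5 5 4299/5000
6 6 4283/5000
7 7 4079/5000
8 8 8043/10000
DF(4y) = 4481/5000 ≈ 0.896200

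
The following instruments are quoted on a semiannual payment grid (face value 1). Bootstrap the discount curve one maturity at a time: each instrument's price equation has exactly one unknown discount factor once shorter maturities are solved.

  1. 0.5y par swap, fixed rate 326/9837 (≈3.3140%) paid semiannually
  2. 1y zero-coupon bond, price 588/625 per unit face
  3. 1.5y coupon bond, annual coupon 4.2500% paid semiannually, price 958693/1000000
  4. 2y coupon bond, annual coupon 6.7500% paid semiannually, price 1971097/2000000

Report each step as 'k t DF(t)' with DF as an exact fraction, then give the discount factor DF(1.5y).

1 1/2 9837/10000
2 1 588/625
3 3/2 8987/10000
4 2 2153/2500
DF(1.5y) = 8987/10000 ≈ 0.898700

step 1 [0.5y] swap r/2=163/9837: DF=(1 − 163/9837·(0))/(1+163/9837) = 9837/10000 ≈ 0.983700
step 2 [1y] zero: DF = P = 588/625 ≈ 0.940800
step 3 [1.5y] bond c/2=17/800: DF=(958693/1000000 − 17/800·(0.983700+0.940800))/(1+17/800) = 8987/10000 ≈ 0.898700
step 4 [2y] bond c/2=27/800: DF=(1971097/2000000 − 27/800·(0.983700+0.940800+0.898700))/(1+27/800) = 2153/2500 ≈ 0.861200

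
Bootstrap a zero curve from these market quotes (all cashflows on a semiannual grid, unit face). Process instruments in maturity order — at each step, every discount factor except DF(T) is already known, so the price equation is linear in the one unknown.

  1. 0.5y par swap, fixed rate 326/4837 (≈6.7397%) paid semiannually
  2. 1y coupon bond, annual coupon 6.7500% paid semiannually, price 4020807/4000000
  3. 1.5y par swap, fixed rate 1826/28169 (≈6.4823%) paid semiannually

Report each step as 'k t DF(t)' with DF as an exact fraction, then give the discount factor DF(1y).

step 1 [0.5y] swap r/2=163/4837: DF=(1 − 163/4837·(0))/(1+163/4837) = 4837/5000 ≈ 0.967400
step 2 [1y] bond c/2=27/800: DF=(4020807/4000000 − 27/800·(0.967400))/(1+27/800) = 588/625 ≈ 0.940800
step 3 [1.5y] swap r/2=913/28169: DF=(1 − 913/28169·(0.967400+0.940800))/(1+913/28169) = 9087/10000 ≈ 0.908700

1 1/2 4837/5000
2 1 588/625
3 3/2 9087/10000
DF(1y) = 588/625 ≈ 0.940800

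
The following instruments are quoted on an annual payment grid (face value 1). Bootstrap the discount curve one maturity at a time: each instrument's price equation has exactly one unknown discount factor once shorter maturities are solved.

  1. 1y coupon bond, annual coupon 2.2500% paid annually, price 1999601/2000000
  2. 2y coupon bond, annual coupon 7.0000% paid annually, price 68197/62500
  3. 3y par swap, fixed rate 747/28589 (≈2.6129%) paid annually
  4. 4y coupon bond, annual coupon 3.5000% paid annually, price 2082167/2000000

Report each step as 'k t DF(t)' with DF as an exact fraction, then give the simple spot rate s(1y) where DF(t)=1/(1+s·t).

1 1 4889/5000
2 2 4779/5000
3 3 9253/10000
4 4 2273/2500
s(1y) = (1/(4889/5000) − 1)/(1) = 111/4889 ≈ 2.2704%

step 1 [1y] bond c/1=9/400: DF=(1999601/2000000 − 9/400·(0))/(1+9/400) = 4889/5000 ≈ 0.977800
step 2 [2y] bond c/1=7/100: DF=(68197/62500 − 7/100·(0.977800))/(1+7/100) = 4779/5000 ≈ 0.955800
step 3 [3y] swap r/1=747/28589: DF=(1 − 747/28589·(0.977800+0.955800))/(1+747/28589) = 9253/10000 ≈ 0.925300
step 4 [4y] bond c/1=7/200: DF=(2082167/2000000 − 7/200·(0.977800+0.955800+0.925300))/(1+7/200) = 2273/2500 ≈ 0.909200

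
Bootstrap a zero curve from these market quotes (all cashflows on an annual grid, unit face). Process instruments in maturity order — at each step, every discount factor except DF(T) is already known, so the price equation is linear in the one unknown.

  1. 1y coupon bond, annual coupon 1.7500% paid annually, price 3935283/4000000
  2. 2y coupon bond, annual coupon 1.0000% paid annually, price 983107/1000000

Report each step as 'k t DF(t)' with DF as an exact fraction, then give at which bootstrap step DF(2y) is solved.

1 1 9669/10000
2 2 4819/5000
DF(2y) is solved at step 2

step 1 [1y] bond c/1=7/400: DF=(3935283/4000000 − 7/400·(0))/(1+7/400) = 9669/10000 ≈ 0.966900
step 2 [2y] bond c/1=1/100: DF=(983107/1000000 − 1/100·(0.966900))/(1+1/100) = 4819/5000 ≈ 0.963800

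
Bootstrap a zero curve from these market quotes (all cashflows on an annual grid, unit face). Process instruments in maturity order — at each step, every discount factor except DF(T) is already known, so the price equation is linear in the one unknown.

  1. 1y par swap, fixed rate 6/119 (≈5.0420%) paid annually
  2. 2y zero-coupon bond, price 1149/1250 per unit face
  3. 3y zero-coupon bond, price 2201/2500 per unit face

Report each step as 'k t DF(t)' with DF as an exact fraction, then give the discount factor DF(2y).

1 1 119/125
2 2 1149/1250
3 3 2201/2500
DF(2y) = 1149/1250 ≈ 0.919200

step 1 [1y] swap r/1=6/119: DF=(1 − 6/119·(0))/(1+6/119) = 119/125 ≈ 0.952000
step 2 [2y] zero: DF = P = 1149/1250 ≈ 0.919200
step 3 [3y] zero: DF = P = 2201/2500 ≈ 0.880400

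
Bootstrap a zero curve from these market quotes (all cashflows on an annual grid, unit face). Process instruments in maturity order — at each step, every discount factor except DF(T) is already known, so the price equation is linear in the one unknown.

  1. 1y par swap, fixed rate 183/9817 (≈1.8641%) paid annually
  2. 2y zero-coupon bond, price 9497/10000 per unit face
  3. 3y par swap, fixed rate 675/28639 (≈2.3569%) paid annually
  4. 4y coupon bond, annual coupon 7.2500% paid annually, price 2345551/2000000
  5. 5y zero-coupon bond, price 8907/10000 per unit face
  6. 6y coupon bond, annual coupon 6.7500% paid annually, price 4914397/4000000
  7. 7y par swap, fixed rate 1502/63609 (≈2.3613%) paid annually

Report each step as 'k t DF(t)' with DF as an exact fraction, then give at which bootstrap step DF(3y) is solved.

1 1 9817/10000
2 2 9497/10000
3 3 373/400
4 4 8999/10000
5 5 8907/10000
6 6 4283/5000
7 7 4249/5000
DF(3y) is solved at step 3

step 1 [1y] swap r/1=183/9817: DF=(1 − 183/9817·(0))/(1+183/9817) = 9817/10000 ≈ 0.981700
step 2 [2y] zero: DF = P = 9497/10000 ≈ 0.949700
step 3 [3y] swap r/1=675/28639: DF=(1 − 675/28639·(0.981700+0.949700))/(1+675/28639) = 373/400 ≈ 0.932500
step 4 [4y] bond c/1=29/400: DF=(2345551/2000000 − 29/400·(0.981700+0.949700+0.932500))/(1+29/400) = 8999/10000 ≈ 0.899900
step 5 [5y] zero: DF = P = 8907/10000 ≈ 0.890700
step 6 [6y] bond c/1=27/400: DF=(4914397/4000000 − 27/400·(0.981700+0.949700+0.932500+0.899900+0.890700))/(1+27/400) = 4283/5000 ≈ 0.856600
step 7 [7y] swap r/1=1502/63609: DF=(1 − 1502/63609·(0.981700+0.949700+0.932500+0.899900+0.890700+0.856600))/(1+1502/63609) = 4249/5000 ≈ 0.849800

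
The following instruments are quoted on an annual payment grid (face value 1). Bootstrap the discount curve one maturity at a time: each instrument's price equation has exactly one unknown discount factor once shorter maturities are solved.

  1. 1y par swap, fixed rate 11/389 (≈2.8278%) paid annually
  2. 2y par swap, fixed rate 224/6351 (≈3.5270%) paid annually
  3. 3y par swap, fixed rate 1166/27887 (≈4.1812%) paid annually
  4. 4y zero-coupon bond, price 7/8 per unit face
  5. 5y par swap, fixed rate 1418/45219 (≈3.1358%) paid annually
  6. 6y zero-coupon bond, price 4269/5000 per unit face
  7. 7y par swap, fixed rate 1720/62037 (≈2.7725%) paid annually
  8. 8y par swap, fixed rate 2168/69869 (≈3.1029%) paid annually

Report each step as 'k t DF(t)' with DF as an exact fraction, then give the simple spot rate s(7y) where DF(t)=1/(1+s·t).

step 1 [1y] swap r/1=11/389: DF=(1 − 11/389·(0))/(1+11/389) = 389/400 ≈ 0.972500
step 2 [2y] swap r/1=224/6351: DF=(1 − 224/6351·(0.972500))/(1+224/6351) = 583/625 ≈ 0.932800
step 3 [3y] swap r/1=1166/27887: DF=(1 − 1166/27887·(0.972500+0.932800))/(1+1166/27887) = 4417/5000 ≈ 0.883400
step 4 [4y] zero: DF = P = 7/8 ≈ 0.875000
step 5 [5y] swap r/1=1418/45219: DF=(1 − 1418/45219·(0.972500+0.932800+0.883400+0.875000))/(1+1418/45219) = 4291/5000 ≈ 0.858200
step 6 [6y] zero: DF = P = 4269/5000 ≈ 0.853800
step 7 [7y] swap r/1=1720/62037: DF=(1 − 1720/62037·(0.972500+0.932800+0.883400+0.875000+0.858200+0.853800))/(1+1720/62037) = 207/250 ≈ 0.828000
step 8 [8y] swap r/1=2168/69869: DF=(1 − 2168/69869·(0.972500+0.932800+0.883400+0.875000+0.858200+0.853800+0.828000))/(1+2168/69869) = 979/1250 ≈ 0.783200

1 1 389/400
2 2 583/625
3 3 4417/5000
4 4 7/8
5 5 4291/5000
6 6 4269/5000
7 7 207/250
8 8 979/1250
s(7y) = (1/(207/250) − 1)/(7) = 43/1449 ≈ 2.9676%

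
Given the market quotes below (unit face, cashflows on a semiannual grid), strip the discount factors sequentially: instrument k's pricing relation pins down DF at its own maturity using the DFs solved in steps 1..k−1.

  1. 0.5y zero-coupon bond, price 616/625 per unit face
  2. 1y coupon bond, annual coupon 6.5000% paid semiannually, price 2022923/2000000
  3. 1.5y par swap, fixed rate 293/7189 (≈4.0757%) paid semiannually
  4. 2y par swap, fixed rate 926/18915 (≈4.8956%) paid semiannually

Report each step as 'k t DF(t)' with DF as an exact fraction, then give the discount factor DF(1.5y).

1 1/2 616/625
2 1 4743/5000
3 3/2 4707/5000
4 2 4537/5000
DF(1.5y) = 4707/5000 ≈ 0.941400

step 1 [0.5y] zero: DF = P = 616/625 ≈ 0.985600
step 2 [1y] bond c/2=13/400: DF=(2022923/2000000 − 13/400·(0.985600))/(1+13/400) = 4743/5000 ≈ 0.948600
step 3 [1.5y] swap r/2=293/14378: DF=(1 − 293/14378·(0.985600+0.948600))/(1+293/14378) = 4707/5000 ≈ 0.941400
step 4 [2y] swap r/2=463/18915: DF=(1 − 463/18915·(0.985600+0.948600+0.941400))/(1+463/18915) = 4537/5000 ≈ 0.907400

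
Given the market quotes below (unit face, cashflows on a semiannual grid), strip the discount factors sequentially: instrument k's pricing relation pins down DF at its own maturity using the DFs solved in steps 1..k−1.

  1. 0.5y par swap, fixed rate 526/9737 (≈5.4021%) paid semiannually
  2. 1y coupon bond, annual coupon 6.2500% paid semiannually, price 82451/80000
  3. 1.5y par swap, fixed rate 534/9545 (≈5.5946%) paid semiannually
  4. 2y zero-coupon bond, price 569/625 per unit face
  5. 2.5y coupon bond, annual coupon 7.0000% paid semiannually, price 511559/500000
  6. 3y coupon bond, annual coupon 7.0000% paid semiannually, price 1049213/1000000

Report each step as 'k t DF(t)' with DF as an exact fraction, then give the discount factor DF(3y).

1 1/2 9737/10000
2 1 9699/10000
3 3/2 9199/10000
4 2 569/625
5 5/2 8609/10000
6 3 857/1000
DF(3y) = 857/1000 ≈ 0.857000

step 1 [0.5y] swap r/2=263/9737: DF=(1 − 263/9737·(0))/(1+263/9737) = 9737/10000 ≈ 0.973700
step 2 [1y] bond c/2=1/32: DF=(82451/80000 − 1/32·(0.973700))/(1+1/32) = 9699/10000 ≈ 0.969900
step 3 [1.5y] swap r/2=267/9545: DF=(1 − 267/9545·(0.973700+0.969900))/(1+267/9545) = 9199/10000 ≈ 0.919900
step 4 [2y] zero: DF = P = 569/625 ≈ 0.910400
step 5 [2.5y] bond c/2=7/200: DF=(511559/500000 − 7/200·(0.973700+0.969900+0.919900+0.910400))/(1+7/200) = 8609/10000 ≈ 0.860900
step 6 [3y] bond c/2=7/200: DF=(1049213/1000000 − 7/200·(0.973700+0.969900+0.919900+0.910400+0.860900))/(1+7/200) = 857/1000 ≈ 0.857000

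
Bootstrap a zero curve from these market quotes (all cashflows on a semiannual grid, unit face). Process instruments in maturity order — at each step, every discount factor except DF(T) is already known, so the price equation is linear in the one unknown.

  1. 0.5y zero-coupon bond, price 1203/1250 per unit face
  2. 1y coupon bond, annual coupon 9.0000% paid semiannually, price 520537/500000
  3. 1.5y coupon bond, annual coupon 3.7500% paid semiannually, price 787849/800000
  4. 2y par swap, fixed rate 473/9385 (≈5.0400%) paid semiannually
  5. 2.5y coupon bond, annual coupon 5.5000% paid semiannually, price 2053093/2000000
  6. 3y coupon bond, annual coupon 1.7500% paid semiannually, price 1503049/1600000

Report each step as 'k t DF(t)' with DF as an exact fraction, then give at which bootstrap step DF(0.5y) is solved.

step 1 [0.5y] zero: DF = P = 1203/1250 ≈ 0.962400
step 2 [1y] bond c/2=9/200: DF=(520537/500000 − 9/200·(0.962400))/(1+9/200) = 2387/2500 ≈ 0.954800
step 3 [1.5y] bond c/2=3/160: DF=(787849/800000 − 3/160·(0.962400+0.954800))/(1+3/160) = 4657/5000 ≈ 0.931400
step 4 [2y] swap r/2=473/18770: DF=(1 − 473/18770·(0.962400+0.954800+0.931400))/(1+473/18770) = 4527/5000 ≈ 0.905400
step 5 [2.5y] bond c/2=11/400: DF=(2053093/2000000 − 11/400·(0.962400+0.954800+0.931400+0.905400))/(1+11/400) = 4493/5000 ≈ 0.898600
step 6 [3y] bond c/2=7/800: DF=(1503049/1600000 − 7/800·(0.962400+0.954800+0.931400+0.905400+0.898600))/(1+7/800) = 8909/10000 ≈ 0.890900

1 1/2 1203/1250
2 1 2387/2500
3 3/2 4657/5000
4 2 4527/5000
5 5/2 4493/5000
6 3 8909/10000
DF(0.5y) is solved at step 1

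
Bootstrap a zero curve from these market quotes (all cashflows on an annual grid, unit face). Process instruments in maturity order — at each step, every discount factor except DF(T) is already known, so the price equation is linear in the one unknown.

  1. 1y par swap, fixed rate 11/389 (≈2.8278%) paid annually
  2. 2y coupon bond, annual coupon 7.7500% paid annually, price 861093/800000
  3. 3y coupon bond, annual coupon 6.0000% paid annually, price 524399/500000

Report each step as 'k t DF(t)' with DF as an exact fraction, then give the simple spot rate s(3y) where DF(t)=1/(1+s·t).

1 1 389/400
2 2 929/1000
3 3 4409/5000
s(3y) = (1/(4409/5000) − 1)/(3) = 197/4409 ≈ 4.4681%

step 1 [1y] swap r/1=11/389: DF=(1 − 11/389·(0))/(1+11/389) = 389/400 ≈ 0.972500
step 2 [2y] bond c/1=31/400: DF=(861093/800000 − 31/400·(0.972500))/(1+31/400) = 929/1000 ≈ 0.929000
step 3 [3y] bond c/1=3/50: DF=(524399/500000 − 3/50·(0.972500+0.929000))/(1+3/50) = 4409/5000 ≈ 0.881800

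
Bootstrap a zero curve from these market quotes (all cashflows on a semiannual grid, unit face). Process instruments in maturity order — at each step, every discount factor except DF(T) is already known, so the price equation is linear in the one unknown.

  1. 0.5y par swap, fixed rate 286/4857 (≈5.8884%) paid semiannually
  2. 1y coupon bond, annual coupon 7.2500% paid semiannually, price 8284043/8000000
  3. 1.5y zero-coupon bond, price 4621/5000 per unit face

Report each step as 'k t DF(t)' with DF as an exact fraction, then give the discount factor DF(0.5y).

step 1 [0.5y] swap r/2=143/4857: DF=(1 − 143/4857·(0))/(1+143/4857) = 4857/5000 ≈ 0.971400
step 2 [1y] bond c/2=29/800: DF=(8284043/8000000 − 29/800·(0.971400))/(1+29/800) = 9653/10000 ≈ 0.965300
step 3 [1.5y] zero: DF = P = 4621/5000 ≈ 0.924200

1 1/2 4857/5000
2 1 9653/10000
3 3/2 4621/5000
DF(0.5y) = 4857/5000 ≈ 0.971400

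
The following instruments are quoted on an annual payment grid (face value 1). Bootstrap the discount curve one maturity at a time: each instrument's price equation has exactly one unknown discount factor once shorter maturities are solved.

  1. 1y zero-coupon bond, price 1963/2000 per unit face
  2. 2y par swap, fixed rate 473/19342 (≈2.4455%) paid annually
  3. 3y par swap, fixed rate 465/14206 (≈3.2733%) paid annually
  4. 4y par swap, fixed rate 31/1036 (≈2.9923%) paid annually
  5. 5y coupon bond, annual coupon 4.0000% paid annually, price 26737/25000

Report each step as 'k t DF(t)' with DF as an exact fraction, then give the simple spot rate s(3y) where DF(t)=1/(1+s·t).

1 1 1963/2000
2 2 9527/10000
3 3 907/1000
4 4 2221/2500
5 5 8849/10000
s(3y) = (1/(907/1000) − 1)/(3) = 31/907 ≈ 3.4179%

step 1 [1y] zero: DF = P = 1963/2000 ≈ 0.981500
step 2 [2y] swap r/1=473/19342: DF=(1 − 473/19342·(0.981500))/(1+473/19342) = 9527/10000 ≈ 0.952700
step 3 [3y] swap r/1=465/14206: DF=(1 − 465/14206·(0.981500+0.952700))/(1+465/14206) = 907/1000 ≈ 0.907000
step 4 [4y] swap r/1=31/1036: DF=(1 − 31/1036·(0.981500+0.952700+0.907000))/(1+31/1036) = 2221/2500 ≈ 0.888400
step 5 [5y] bond c/1=1/25: DF=(26737/25000 − 1/25·(0.981500+0.952700+0.907000+0.888400))/(1+1/25) = 8849/10000 ≈ 0.884900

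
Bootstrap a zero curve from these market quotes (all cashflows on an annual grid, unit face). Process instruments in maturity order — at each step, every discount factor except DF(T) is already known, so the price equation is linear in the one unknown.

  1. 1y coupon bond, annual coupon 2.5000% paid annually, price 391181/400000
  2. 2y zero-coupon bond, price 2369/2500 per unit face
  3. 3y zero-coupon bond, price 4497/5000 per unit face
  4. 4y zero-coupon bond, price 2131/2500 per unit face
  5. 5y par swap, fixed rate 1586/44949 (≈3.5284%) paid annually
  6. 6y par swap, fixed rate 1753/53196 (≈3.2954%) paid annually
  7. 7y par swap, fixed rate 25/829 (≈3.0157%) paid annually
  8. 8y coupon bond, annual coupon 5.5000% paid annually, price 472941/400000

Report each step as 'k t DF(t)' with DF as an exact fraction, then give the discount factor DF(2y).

step 1 [1y] bond c/1=1/40: DF=(391181/400000 − 1/40·(0))/(1+1/40) = 9541/10000 ≈ 0.954100
step 2 [2y] zero: DF = P = 2369/2500 ≈ 0.947600
step 3 [3y] zero: DF = P = 4497/5000 ≈ 0.899400
step 4 [4y] zero: DF = P = 2131/2500 ≈ 0.852400
step 5 [5y] swap r/1=1586/44949: DF=(1 − 1586/44949·(0.954100+0.947600+0.899400+0.852400))/(1+1586/44949) = 4207/5000 ≈ 0.841400
step 6 [6y] swap r/1=1753/53196: DF=(1 − 1753/53196·(0.954100+0.947600+0.899400+0.852400+0.841400))/(1+1753/53196) = 8247/10000 ≈ 0.824700
step 7 [7y] swap r/1=25/829: DF=(1 − 25/829·(0.954100+0.947600+0.899400+0.852400+0.841400+0.824700))/(1+25/829) = 163/200 ≈ 0.815000
step 8 [8y] bond c/1=11/200: DF=(472941/400000 − 11/200·(0.954100+0.947600+0.899400+0.852400+0.841400+0.824700+0.815000))/(1+11/200) = 8009/10000 ≈ 0.800900

1 1 9541/10000
2 2 2369/2500
3 3 4497/5000
4 4 2131/2500
5 5 4207/5000
6 6 8247/10000
7 7 163/200
8 8 8009/10000
DF(2y) = 2369/2500 ≈ 0.947600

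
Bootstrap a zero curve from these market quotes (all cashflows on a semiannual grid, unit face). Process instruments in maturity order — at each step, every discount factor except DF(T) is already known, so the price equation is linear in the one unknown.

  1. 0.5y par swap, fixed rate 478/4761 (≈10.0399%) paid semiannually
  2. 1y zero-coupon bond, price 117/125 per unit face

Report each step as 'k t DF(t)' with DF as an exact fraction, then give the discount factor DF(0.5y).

1 1/2 4761/5000
2 1 117/125
DF(0.5y) = 4761/5000 ≈ 0.952200

step 1 [0.5y] swap r/2=239/4761: DF=(1 − 239/4761·(0))/(1+239/4761) = 4761/5000 ≈ 0.952200
step 2 [1y] zero: DF = P = 117/125 ≈ 0.936000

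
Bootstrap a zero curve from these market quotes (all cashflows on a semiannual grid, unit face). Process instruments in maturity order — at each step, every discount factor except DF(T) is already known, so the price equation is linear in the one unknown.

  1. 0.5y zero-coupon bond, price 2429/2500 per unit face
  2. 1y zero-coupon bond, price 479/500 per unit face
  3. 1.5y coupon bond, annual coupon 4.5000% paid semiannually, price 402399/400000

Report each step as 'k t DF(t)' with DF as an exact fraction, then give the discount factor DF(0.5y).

step 1 [0.5y] zero: DF = P = 2429/2500 ≈ 0.971600
step 2 [1y] zero: DF = P = 479/500 ≈ 0.958000
step 3 [1.5y] bond c/2=9/400: DF=(402399/400000 − 9/400·(0.971600+0.958000))/(1+9/400) = 4707/5000 ≈ 0.941400

1 1/2 2429/2500
2 1 479/500
3 3/2 4707/5000
DF(0.5y) = 2429/2500 ≈ 0.971600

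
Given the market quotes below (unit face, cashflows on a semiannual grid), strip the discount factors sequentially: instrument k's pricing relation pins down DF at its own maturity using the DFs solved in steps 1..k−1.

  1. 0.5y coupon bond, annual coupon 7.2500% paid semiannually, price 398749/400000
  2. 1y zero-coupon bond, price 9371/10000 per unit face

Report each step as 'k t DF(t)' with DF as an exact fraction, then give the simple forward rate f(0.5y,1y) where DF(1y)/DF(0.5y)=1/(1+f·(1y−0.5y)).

step 1 [0.5y] bond c/2=29/800: DF=(398749/400000 − 29/800·(0))/(1+29/800) = 481/500 ≈ 0.962000
step 2 [1y] zero: DF = P = 9371/10000 ≈ 0.937100

1 1/2 481/500
2 1 9371/10000
f(0.5y,1y) = ((481/500)/(9371/10000) − 1)/(1/2) = 498/9371 ≈ 5.3143%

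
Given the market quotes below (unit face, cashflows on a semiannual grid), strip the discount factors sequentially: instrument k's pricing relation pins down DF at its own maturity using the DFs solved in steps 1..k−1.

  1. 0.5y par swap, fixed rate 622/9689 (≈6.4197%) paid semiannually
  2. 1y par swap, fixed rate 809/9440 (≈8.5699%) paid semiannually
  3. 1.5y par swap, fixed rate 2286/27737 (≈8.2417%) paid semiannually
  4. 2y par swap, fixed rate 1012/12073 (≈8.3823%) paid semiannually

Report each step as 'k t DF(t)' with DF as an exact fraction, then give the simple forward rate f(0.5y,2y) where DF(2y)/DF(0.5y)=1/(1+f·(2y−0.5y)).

1 1/2 9689/10000
2 1 9191/10000
3 3/2 8857/10000
4 2 4241/5000
f(0.5y,2y) = ((9689/10000)/(4241/5000) − 1)/(3/2) = 1207/12723 ≈ 9.4868%

step 1 [0.5y] swap r/2=311/9689: DF=(1 − 311/9689·(0))/(1+311/9689) = 9689/10000 ≈ 0.968900
step 2 [1y] swap r/2=809/18880: DF=(1 − 809/18880·(0.968900))/(1+809/18880) = 9191/10000 ≈ 0.919100
step 3 [1.5y] swap r/2=1143/27737: DF=(1 − 1143/27737·(0.968900+0.919100))/(1+1143/27737) = 8857/10000 ≈ 0.885700
step 4 [2y] swap r/2=506/12073: DF=(1 − 506/12073·(0.968900+0.919100+0.885700))/(1+506/12073) = 4241/5000 ≈ 0.848200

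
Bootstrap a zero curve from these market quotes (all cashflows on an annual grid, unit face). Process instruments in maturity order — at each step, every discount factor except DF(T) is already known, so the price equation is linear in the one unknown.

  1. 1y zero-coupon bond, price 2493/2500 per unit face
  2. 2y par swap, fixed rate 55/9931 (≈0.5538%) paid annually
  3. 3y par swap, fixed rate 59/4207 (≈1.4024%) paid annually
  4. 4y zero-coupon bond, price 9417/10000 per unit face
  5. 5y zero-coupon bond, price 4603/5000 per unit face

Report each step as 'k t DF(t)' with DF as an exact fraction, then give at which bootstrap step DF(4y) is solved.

1 1 2493/2500
2 2 989/1000
3 3 9587/10000
4 4 9417/10000
5 5 4603/5000
DF(4y) is solved at step 4

step 1 [1y] zero: DF = P = 2493/2500 ≈ 0.997200
step 2 [2y] swap r/1=55/9931: DF=(1 − 55/9931·(0.997200))/(1+55/9931) = 989/1000 ≈ 0.989000
step 3 [3y] swap r/1=59/4207: DF=(1 − 59/4207·(0.997200+0.989000))/(1+59/4207) = 9587/10000 ≈ 0.958700
step 4 [4y] zero: DF = P = 9417/10000 ≈ 0.941700
step 5 [5y] zero: DF = P = 4603/5000 ≈ 0.920600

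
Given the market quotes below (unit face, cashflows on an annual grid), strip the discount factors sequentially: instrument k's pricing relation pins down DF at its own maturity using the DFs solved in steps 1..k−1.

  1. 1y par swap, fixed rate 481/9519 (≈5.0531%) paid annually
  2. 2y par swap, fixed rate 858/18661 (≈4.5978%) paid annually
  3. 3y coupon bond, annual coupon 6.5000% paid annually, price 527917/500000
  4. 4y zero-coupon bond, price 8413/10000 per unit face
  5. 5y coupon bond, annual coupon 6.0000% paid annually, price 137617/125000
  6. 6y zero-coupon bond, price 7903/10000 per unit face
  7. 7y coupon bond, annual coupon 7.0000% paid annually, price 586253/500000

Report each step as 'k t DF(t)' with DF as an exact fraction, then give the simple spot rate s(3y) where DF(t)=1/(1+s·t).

1 1 9519/10000
2 2 4571/5000
3 3 351/400
4 4 8413/10000
5 5 8357/10000
6 6 7903/10000
7 7 7549/10000
s(3y) = (1/(351/400) − 1)/(3) = 49/1053 ≈ 4.6534%

step 1 [1y] swap r/1=481/9519: DF=(1 − 481/9519·(0))/(1+481/9519) = 9519/10000 ≈ 0.951900
step 2 [2y] swap r/1=858/18661: DF=(1 − 858/18661·(0.951900))/(1+858/18661) = 4571/5000 ≈ 0.914200
step 3 [3y] bond c/1=13/200: DF=(527917/500000 − 13/200·(0.951900+0.914200))/(1+13/200) = 351/400 ≈ 0.877500
step 4 [4y] zero: DF = P = 8413/10000 ≈ 0.841300
step 5 [5y] bond c/1=3/50: DF=(137617/125000 − 3/50·(0.951900+0.914200+0.877500+0.841300))/(1+3/50) = 8357/10000 ≈ 0.835700
step 6 [6y] zero: DF = P = 7903/10000 ≈ 0.790300
step 7 [7y] bond c/1=7/100: DF=(586253/500000 − 7/100·(0.951900+0.914200+0.877500+0.841300+0.835700+0.790300))/(1+7/100) = 7549/10000 ≈ 0.754900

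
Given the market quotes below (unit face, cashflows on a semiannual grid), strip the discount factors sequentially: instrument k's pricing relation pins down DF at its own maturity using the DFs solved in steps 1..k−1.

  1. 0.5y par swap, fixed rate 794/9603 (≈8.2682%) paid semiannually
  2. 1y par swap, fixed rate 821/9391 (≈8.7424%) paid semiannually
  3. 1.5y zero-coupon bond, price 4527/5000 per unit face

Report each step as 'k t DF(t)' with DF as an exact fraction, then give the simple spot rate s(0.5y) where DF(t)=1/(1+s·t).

step 1 [0.5y] swap r/2=397/9603: DF=(1 − 397/9603·(0))/(1+397/9603) = 9603/10000 ≈ 0.960300
step 2 [1y] swap r/2=821/18782: DF=(1 − 821/18782·(0.960300))/(1+821/18782) = 9179/10000 ≈ 0.917900
step 3 [1.5y] zero: DF = P = 4527/5000 ≈ 0.905400

1 1/2 9603/10000
2 1 9179/10000
3 3/2 4527/5000
s(0.5y) = (1/(9603/10000) − 1)/(1/2) = 794/9603 ≈ 8.2682%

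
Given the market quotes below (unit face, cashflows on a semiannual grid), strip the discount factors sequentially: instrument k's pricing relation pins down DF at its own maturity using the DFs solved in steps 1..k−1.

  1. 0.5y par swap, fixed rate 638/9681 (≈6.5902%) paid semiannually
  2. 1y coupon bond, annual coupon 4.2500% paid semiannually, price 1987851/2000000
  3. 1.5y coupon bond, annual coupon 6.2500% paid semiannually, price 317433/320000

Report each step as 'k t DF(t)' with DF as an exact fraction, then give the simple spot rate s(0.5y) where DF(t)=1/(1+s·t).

step 1 [0.5y] swap r/2=319/9681: DF=(1 − 319/9681·(0))/(1+319/9681) = 9681/10000 ≈ 0.968100
step 2 [1y] bond c/2=17/800: DF=(1987851/2000000 − 17/800·(0.968100))/(1+17/800) = 9531/10000 ≈ 0.953100
step 3 [1.5y] bond c/2=1/32: DF=(317433/320000 − 1/32·(0.968100+0.953100))/(1+1/32) = 9037/10000 ≈ 0.903700

1 1/2 9681/10000
2 1 9531/10000
3 3/2 9037/10000
s(0.5y) = (1/(9681/10000) − 1)/(1/2) = 638/9681 ≈ 6.5902%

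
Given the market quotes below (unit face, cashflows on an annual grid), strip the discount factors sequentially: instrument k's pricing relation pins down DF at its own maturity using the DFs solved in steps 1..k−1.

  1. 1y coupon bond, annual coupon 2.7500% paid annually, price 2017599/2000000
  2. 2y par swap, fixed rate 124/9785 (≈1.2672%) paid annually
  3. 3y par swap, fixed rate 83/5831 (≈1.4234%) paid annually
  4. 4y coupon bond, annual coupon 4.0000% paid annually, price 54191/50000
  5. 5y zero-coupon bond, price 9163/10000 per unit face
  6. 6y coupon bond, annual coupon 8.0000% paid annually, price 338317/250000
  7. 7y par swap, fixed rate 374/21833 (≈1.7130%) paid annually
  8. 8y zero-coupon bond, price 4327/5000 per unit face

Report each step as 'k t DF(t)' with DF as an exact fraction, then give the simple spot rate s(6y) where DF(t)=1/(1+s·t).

step 1 [1y] bond c/1=11/400: DF=(2017599/2000000 − 11/400·(0))/(1+11/400) = 4909/5000 ≈ 0.981800
step 2 [2y] swap r/1=124/9785: DF=(1 − 124/9785·(0.981800))/(1+124/9785) = 1219/1250 ≈ 0.975200
step 3 [3y] swap r/1=83/5831: DF=(1 − 83/5831·(0.981800+0.975200))/(1+83/5831) = 1917/2000 ≈ 0.958500
step 4 [4y] bond c/1=1/25: DF=(54191/50000 − 1/25·(0.981800+0.975200+0.958500))/(1+1/25) = 93/100 ≈ 0.930000
step 5 [5y] zero: DF = P = 9163/10000 ≈ 0.916300
step 6 [6y] bond c/1=2/25: DF=(338317/250000 − 2/25·(0.981800+0.975200+0.958500+0.930000+0.916300))/(1+2/25) = 9003/10000 ≈ 0.900300
step 7 [7y] swap r/1=374/21833: DF=(1 − 374/21833·(0.981800+0.975200+0.958500+0.930000+0.916300+0.900300))/(1+374/21833) = 4439/5000 ≈ 0.887800
step 8 [8y] zero: DF = P = 4327/5000 ≈ 0.865400

1 1 4909/5000
2 2 1219/1250
3 3 1917/2000
4 4 93/100
5 5 9163/10000
6 6 9003/10000
7 7 4439/5000
8 8 4327/5000
s(6y) = (1/(9003/10000) − 1)/(6) = 997/54018 ≈ 1.8457%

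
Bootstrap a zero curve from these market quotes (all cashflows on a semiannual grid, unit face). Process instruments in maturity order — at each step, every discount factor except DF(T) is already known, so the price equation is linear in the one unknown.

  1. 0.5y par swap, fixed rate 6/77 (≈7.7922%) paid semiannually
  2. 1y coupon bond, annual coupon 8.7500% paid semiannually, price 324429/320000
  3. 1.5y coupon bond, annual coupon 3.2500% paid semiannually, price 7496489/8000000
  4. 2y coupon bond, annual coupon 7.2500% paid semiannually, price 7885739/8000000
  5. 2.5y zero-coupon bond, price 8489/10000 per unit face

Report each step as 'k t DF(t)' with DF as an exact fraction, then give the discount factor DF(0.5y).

1 1/2 77/80
2 1 931/1000
3 3/2 4459/5000
4 2 4269/5000
5 5/2 8489/10000
DF(0.5y) = 77/80 ≈ 0.962500

step 1 [0.5y] swap r/2=3/77: DF=(1 − 3/77·(0))/(1+3/77) = 77/80 ≈ 0.962500
step 2 [1y] bond c/2=7/160: DF=(324429/320000 − 7/160·(0.962500))/(1+7/160) = 931/1000 ≈ 0.931000
step 3 [1.5y] bond c/2=13/800: DF=(7496489/8000000 − 13/800·(0.962500+0.931000))/(1+13/800) = 4459/5000 ≈ 0.891800
step 4 [2y] bond c/2=29/800: DF=(7885739/8000000 − 29/800·(0.962500+0.931000+0.891800))/(1+29/800) = 4269/5000 ≈ 0.853800
step 5 [2.5y] zero: DF = P = 8489/10000 ≈ 0.848900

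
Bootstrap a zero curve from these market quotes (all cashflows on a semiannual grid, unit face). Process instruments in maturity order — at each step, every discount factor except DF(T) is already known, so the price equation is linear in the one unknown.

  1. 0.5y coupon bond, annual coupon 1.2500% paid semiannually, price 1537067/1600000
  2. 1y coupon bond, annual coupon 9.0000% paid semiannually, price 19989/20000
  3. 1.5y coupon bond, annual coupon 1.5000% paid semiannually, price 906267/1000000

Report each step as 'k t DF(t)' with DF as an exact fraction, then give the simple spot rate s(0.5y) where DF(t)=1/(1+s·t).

1 1/2 9547/10000
2 1 9153/10000
3 3/2 1107/1250
s(0.5y) = (1/(9547/10000) − 1)/(1/2) = 906/9547 ≈ 9.4899%

step 1 [0.5y] bond c/2=1/160: DF=(1537067/1600000 − 1/160·(0))/(1+1/160) = 9547/10000 ≈ 0.954700
step 2 [1y] bond c/2=9/200: DF=(19989/20000 − 9/200·(0.954700))/(1+9/200) = 9153/10000 ≈ 0.915300
step 3 [1.5y] bond c/2=3/400: DF=(906267/1000000 − 3/400·(0.954700+0.915300))/(1+3/400) = 1107/1250 ≈ 0.885600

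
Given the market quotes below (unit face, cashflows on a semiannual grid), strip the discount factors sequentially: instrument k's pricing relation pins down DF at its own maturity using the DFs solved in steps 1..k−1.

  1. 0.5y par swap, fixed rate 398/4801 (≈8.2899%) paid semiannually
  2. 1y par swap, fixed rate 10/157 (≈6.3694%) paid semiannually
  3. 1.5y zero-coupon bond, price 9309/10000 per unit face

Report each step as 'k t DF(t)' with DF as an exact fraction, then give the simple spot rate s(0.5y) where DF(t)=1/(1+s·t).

1 1/2 4801/5000
2 1 1879/2000
3 3/2 9309/10000
s(0.5y) = (1/(4801/5000) − 1)/(1/2) = 398/4801 ≈ 8.2899%

step 1 [0.5y] swap r/2=199/4801: DF=(1 − 199/4801·(0))/(1+199/4801) = 4801/5000 ≈ 0.960200
step 2 [1y] swap r/2=5/157: DF=(1 − 5/157·(0.960200))/(1+5/157) = 1879/2000 ≈ 0.939500
step 3 [1.5y] zero: DF = P = 9309/10000 ≈ 0.930900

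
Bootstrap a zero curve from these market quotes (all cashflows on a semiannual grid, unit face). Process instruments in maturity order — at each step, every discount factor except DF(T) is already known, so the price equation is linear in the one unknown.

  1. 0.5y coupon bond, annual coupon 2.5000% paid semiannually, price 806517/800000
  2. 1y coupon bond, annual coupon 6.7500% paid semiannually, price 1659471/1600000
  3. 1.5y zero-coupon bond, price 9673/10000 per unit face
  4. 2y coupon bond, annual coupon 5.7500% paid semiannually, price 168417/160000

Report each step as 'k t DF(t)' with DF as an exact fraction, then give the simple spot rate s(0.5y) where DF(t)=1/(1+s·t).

1 1/2 9957/10000
2 1 2427/2500
3 3/2 9673/10000
4 2 2353/2500
s(0.5y) = (1/(9957/10000) − 1)/(1/2) = 86/9957 ≈ 0.8637%

step 1 [0.5y] bond c/2=1/80: DF=(806517/800000 − 1/80·(0))/(1+1/80) = 9957/10000 ≈ 0.995700
step 2 [1y] bond c/2=27/800: DF=(1659471/1600000 − 27/800·(0.995700))/(1+27/800) = 2427/2500 ≈ 0.970800
step 3 [1.5y] zero: DF = P = 9673/10000 ≈ 0.967300
step 4 [2y] bond c/2=23/800: DF=(168417/160000 − 23/800·(0.995700+0.970800+0.967300))/(1+23/800) = 2353/2500 ≈ 0.941200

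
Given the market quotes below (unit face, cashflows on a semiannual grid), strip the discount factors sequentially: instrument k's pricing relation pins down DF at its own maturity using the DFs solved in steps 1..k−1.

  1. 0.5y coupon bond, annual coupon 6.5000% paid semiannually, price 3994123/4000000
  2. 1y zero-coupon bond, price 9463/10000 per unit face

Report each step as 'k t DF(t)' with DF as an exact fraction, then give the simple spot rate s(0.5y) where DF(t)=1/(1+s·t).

1 1/2 9671/10000
2 1 9463/10000
s(0.5y) = (1/(9671/10000) − 1)/(1/2) = 658/9671 ≈ 6.8038%

step 1 [0.5y] bond c/2=13/400: DF=(3994123/4000000 − 13/400·(0))/(1+13/400) = 9671/10000 ≈ 0.967100
step 2 [1y] zero: DF = P = 9463/10000 ≈ 0.946300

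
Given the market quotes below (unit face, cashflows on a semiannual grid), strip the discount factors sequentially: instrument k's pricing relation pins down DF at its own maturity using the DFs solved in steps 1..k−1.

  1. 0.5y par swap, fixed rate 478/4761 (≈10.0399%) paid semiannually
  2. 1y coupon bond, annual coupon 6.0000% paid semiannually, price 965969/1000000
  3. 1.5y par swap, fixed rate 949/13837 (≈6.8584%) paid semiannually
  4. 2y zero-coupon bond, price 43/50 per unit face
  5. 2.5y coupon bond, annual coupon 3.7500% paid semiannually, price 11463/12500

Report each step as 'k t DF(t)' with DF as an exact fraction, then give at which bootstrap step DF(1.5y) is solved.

step 1 [0.5y] swap r/2=239/4761: DF=(1 − 239/4761·(0))/(1+239/4761) = 4761/5000 ≈ 0.952200
step 2 [1y] bond c/2=3/100: DF=(965969/1000000 − 3/100·(0.952200))/(1+3/100) = 9101/10000 ≈ 0.910100
step 3 [1.5y] swap r/2=949/27674: DF=(1 − 949/27674·(0.952200+0.910100))/(1+949/27674) = 9051/10000 ≈ 0.905100
step 4 [2y] zero: DF = P = 43/50 ≈ 0.860000
step 5 [2.5y] bond c/2=3/160: DF=(11463/12500 − 3/160·(0.952200+0.910100+0.905100+0.860000))/(1+3/160) = 4167/5000 ≈ 0.833400

1 1/2 4761/5000
2 1 9101/10000
3 3/2 9051/10000
4 2 43/50
5 5/2 4167/5000
DF(1.5y) is solved at step 3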